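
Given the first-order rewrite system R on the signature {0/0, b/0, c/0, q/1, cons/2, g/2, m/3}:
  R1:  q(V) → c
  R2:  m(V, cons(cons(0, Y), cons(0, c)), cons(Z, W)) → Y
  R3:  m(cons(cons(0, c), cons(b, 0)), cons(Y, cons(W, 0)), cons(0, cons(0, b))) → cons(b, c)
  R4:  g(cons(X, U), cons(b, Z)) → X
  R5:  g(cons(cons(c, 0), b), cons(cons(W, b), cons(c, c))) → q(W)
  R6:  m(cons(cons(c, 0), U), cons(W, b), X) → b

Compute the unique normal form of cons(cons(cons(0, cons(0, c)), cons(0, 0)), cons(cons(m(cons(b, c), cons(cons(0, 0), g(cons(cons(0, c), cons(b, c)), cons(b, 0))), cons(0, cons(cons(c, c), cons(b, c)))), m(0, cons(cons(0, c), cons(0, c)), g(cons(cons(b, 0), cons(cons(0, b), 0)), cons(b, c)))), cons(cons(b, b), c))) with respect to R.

1. cons(cons(cons(0, cons(0, c)), cons(0, 0)), cons(cons(m(cons(b, c), cons(cons(0, 0), g(cons(cons(0, c), cons(b, c)), cons(b, 0))), cons(0, cons(cons(c, c), cons(b, c)))), m(0, cons(cons(0, c), cons(0, c)), g(cons(cons(b, 0), cons(cons(0, b), 0)), cons(b, c)))), cons(cons(b, b), c)))  →  cons(cons(cons(0, cons(0, c)), cons(0, 0)), cons(cons(m(cons(b, c), cons(cons(0, 0), cons(0, c)), cons(0, cons(cons(c, c), cons(b, c)))), m(0, cons(cons(0, c), cons(0, c)), g(cons(cons(b, 0), cons(cons(0, b), 0)), cons(b, c)))), cons(cons(b, b), c)))   [R4 at 2.1.1.2.2]
2. cons(cons(cons(0, cons(0, c)), cons(0, 0)), cons(cons(m(cons(b, c), cons(cons(0, 0), cons(0, c)), cons(0, cons(cons(c, c), cons(b, c)))), m(0, cons(cons(0, c), cons(0, c)), g(cons(cons(b, 0), cons(cons(0, b), 0)), cons(b, c)))), cons(cons(b, b), c)))  →  cons(cons(cons(0, cons(0, c)), cons(0, 0)), cons(cons(0, m(0, cons(cons(0, c), cons(0, c)), g(cons(cons(b, 0), cons(cons(0, b), 0)), cons(b, c)))), cons(cons(b, b), c)))   [R2 at 2.1.1]
3. cons(cons(cons(0, cons(0, c)), cons(0, 0)), cons(cons(0, m(0, cons(cons(0, c), cons(0, c)), g(cons(cons(b, 0), cons(cons(0, b), 0)), cons(b, c)))), cons(cons(b, b), c)))  →  cons(cons(cons(0, cons(0, c)), cons(0, 0)), cons(cons(0, m(0, cons(cons(0, c), cons(0, c)), cons(b, 0))), cons(cons(b, b), c)))   [R4 at 2.1.2.3]
4. cons(cons(cons(0, cons(0, c)), cons(0, 0)), cons(cons(0, m(0, cons(cons(0, c), cons(0, c)), cons(b, 0))), cons(cons(b, b), c)))  →  cons(cons(cons(0, cons(0, c)), cons(0, 0)), cons(cons(0, c), cons(cons(b, b), c)))   [R2 at 2.1.2]

cons(cons(cons(0, cons(0, c)), cons(0, 0)), cons(cons(0, c), cons(cons(b, b), c)))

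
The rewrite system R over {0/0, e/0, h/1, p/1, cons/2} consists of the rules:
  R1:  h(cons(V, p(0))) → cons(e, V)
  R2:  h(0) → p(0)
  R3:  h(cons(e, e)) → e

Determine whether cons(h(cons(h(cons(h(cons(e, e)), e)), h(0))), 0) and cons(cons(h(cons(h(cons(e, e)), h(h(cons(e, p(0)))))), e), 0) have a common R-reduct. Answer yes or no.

Reduce t₁ = cons(h(cons(h(cons(h(cons(e, e)), e)), h(0))), 0):
1. cons(h(cons(h(cons(h(cons(e, e)), e)), h(0))), 0)  →  cons(h(cons(h(cons(e, e)), h(0))), 0)   [R3 at 1.1.1.1.1]
2. cons(h(cons(h(cons(e, e)), h(0))), 0)  →  cons(h(cons(e, h(0))), 0)   [R3 at 1.1.1]
3. cons(h(cons(e, h(0))), 0)  →  cons(h(cons(e, p(0))), 0)   [R2 at 1.1.2]
4. cons(h(cons(e, p(0))), 0)  →  cons(cons(e, e), 0)   [R1 at 1]

Reduce t₂ = cons(cons(h(cons(h(cons(e, e)), h(h(cons(e, p(0)))))), e), 0):
1. cons(cons(h(cons(h(cons(e, e)), h(h(cons(e, p(0)))))), e), 0)  →  cons(cons(h(cons(e, h(h(cons(e, p(0)))))), e), 0)   [R3 at 1.1.1.1]
2. cons(cons(h(cons(e, h(h(cons(e, p(0)))))), e), 0)  →  cons(cons(h(cons(e, h(cons(e, e)))), e), 0)   [R1 at 1.1.1.2.1]
3. cons(cons(h(cons(e, h(cons(e, e)))), e), 0)  →  cons(cons(h(cons(e, e)), e), 0)   [R3 at 1.1.1.2]
4. cons(cons(h(cons(e, e)), e), 0)  →  cons(cons(e, e), 0)   [R3 at 1.1]

yes — NF(t₁) = cons(cons(e, e), 0), NF(t₂) = cons(cons(e, e), 0)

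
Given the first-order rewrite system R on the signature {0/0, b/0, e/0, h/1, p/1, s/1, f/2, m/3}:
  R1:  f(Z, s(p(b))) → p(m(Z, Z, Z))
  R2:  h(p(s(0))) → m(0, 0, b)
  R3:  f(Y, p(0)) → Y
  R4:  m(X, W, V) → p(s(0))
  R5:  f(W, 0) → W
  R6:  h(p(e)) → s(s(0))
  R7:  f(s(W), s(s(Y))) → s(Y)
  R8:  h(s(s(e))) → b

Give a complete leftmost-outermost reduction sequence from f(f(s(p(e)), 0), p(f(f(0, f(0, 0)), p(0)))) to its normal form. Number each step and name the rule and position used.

1. f(f(s(p(e)), 0), p(f(f(0, f(0, 0)), p(0))))  →  f(s(p(e)), p(f(f(0, f(0, 0)), p(0))))   [R5 at 1]
2. f(s(p(e)), p(f(f(0, f(0, 0)), p(0))))  →  f(s(p(e)), p(f(0, f(0, 0))))   [R3 at 2.1]
3. f(s(p(e)), p(f(0, f(0, 0))))  →  f(s(p(e)), p(f(0, 0)))   [R5 at 2.1.2]
4. f(s(p(e)), p(f(0, 0)))  →  f(s(p(e)), p(0))   [R5 at 2.1]
5. f(s(p(e)), p(0))  →  s(p(e))   [R3 at ε]

s(p(e))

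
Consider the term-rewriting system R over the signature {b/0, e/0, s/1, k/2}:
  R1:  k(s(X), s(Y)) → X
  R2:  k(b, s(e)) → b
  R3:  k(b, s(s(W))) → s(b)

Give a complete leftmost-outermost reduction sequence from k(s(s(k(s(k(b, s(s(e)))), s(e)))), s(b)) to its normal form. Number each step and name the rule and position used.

s(s(b))

1. k(s(s(k(s(k(b, s(s(e)))), s(e)))), s(b))  →  s(k(s(k(b, s(s(e)))), s(e)))   [R1 at ε]
2. s(k(s(k(b, s(s(e)))), s(e)))  →  s(k(b, s(s(e))))   [R1 at 1]
3. s(k(b, s(s(e))))  →  s(s(b))   [R3 at 1]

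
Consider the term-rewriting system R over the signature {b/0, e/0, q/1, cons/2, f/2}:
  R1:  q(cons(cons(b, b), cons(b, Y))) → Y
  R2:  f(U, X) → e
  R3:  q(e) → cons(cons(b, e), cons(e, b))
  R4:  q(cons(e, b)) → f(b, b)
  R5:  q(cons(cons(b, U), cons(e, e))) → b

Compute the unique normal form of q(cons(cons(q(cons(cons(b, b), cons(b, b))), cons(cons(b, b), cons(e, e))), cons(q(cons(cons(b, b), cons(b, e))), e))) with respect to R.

b

1. q(cons(cons(q(cons(cons(b, b), cons(b, b))), cons(cons(b, b), cons(e, e))), cons(q(cons(cons(b, b), cons(b, e))), e)))  →  q(cons(cons(b, cons(cons(b, b), cons(e, e))), cons(q(cons(cons(b, b), cons(b, e))), e)))   [R1 at 1.1.1]
2. q(cons(cons(b, cons(cons(b, b), cons(e, e))), cons(q(cons(cons(b, b), cons(b, e))), e)))  →  q(cons(cons(b, cons(cons(b, b), cons(e, e))), cons(e, e)))   [R1 at 1.2.1]
3. q(cons(cons(b, cons(cons(b, b), cons(e, e))), cons(e, e)))  →  b   [R5 at ε]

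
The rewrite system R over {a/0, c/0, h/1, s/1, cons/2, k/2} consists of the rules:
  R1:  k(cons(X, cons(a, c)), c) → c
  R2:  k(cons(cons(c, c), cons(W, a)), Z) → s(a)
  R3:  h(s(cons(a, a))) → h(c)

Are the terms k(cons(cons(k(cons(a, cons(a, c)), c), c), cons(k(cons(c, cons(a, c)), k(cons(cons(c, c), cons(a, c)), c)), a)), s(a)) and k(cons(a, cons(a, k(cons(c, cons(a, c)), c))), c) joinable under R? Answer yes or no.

no — NF(t₁) = s(a), NF(t₂) = c

Reduce t₁ = k(cons(cons(k(cons(a, cons(a, c)), c), c), cons(k(cons(c, cons(a, c)), k(cons(cons(c, c), cons(a, c)), c)), a)), s(a)):
1. k(cons(cons(k(cons(a, cons(a, c)), c), c), cons(k(cons(c, cons(a, c)), k(cons(cons(c, c), cons(a, c)), c)), a)), s(a))  →  k(cons(cons(c, c), cons(k(cons(c, cons(a, c)), k(cons(cons(c, c), cons(a, c)), c)), a)), s(a))   [R1 at 1.1.1]
2. k(cons(cons(c, c), cons(k(cons(c, cons(a, c)), k(cons(cons(c, c), cons(a, c)), c)), a)), s(a))  →  s(a)   [R2 at ε]

Reduce t₂ = k(cons(a, cons(a, k(cons(c, cons(a, c)), c))), c):
1. k(cons(a, cons(a, k(cons(c, cons(a, c)), c))), c)  →  k(cons(a, cons(a, c)), c)   [R1 at 1.2.2]
2. k(cons(a, cons(a, c)), c)  →  c   [R1 at ε]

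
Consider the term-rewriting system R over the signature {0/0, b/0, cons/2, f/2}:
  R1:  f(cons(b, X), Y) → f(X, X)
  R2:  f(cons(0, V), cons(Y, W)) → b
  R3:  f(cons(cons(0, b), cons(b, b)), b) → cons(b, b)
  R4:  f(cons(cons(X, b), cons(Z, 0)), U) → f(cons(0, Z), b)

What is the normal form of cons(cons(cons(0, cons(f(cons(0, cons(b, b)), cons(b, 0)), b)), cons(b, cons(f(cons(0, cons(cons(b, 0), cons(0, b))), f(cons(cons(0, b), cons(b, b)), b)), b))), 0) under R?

cons(cons(cons(0, cons(b, b)), cons(b, cons(b, b))), 0)

1. cons(cons(cons(0, cons(f(cons(0, cons(b, b)), cons(b, 0)), b)), cons(b, cons(f(cons(0, cons(cons(b, 0), cons(0, b))), f(cons(cons(0, b), cons(b, b)), b)), b))), 0)  →  cons(cons(cons(0, cons(b, b)), cons(b, cons(f(cons(0, cons(cons(b, 0), cons(0, b))), f(cons(cons(0, b), cons(b, b)), b)), b))), 0)   [R2 at 1.1.2.1]
2. cons(cons(cons(0, cons(b, b)), cons(b, cons(f(cons(0, cons(cons(b, 0), cons(0, b))), f(cons(cons(0, b), cons(b, b)), b)), b))), 0)  →  cons(cons(cons(0, cons(b, b)), cons(b, cons(f(cons(0, cons(cons(b, 0), cons(0, b))), cons(b, b)), b))), 0)   [R3 at 1.2.2.1.2]
3. cons(cons(cons(0, cons(b, b)), cons(b, cons(f(cons(0, cons(cons(b, 0), cons(0, b))), cons(b, b)), b))), 0)  →  cons(cons(cons(0, cons(b, b)), cons(b, cons(b, b))), 0)   [R2 at 1.2.2.1]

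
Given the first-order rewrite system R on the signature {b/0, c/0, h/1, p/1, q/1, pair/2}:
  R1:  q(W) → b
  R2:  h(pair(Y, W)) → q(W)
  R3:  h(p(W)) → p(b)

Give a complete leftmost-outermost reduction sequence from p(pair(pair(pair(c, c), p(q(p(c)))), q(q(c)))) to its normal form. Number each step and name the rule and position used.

p(pair(pair(pair(c, c), p(b)), b))

1. p(pair(pair(pair(c, c), p(q(p(c)))), q(q(c))))  →  p(pair(pair(pair(c, c), p(b)), q(q(c))))   [R1 at 1.1.2.1]
2. p(pair(pair(pair(c, c), p(b)), q(q(c))))  →  p(pair(pair(pair(c, c), p(b)), b))   [R1 at 1.2]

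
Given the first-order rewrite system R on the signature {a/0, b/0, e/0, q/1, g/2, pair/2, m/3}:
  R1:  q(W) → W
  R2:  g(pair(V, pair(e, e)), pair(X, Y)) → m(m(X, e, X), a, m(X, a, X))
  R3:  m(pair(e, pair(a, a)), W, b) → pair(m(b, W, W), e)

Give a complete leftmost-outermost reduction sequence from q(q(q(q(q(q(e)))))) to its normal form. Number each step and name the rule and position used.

1. q(q(q(q(q(q(e))))))  →  q(q(q(q(q(e)))))   [R1 at ε]
2. q(q(q(q(q(e)))))  →  q(q(q(q(e))))   [R1 at ε]
3. q(q(q(q(e))))  →  q(q(q(e)))   [R1 at ε]
4. q(q(q(e)))  →  q(q(e))   [R1 at ε]
5. q(q(e))  →  q(e)   [R1 at ε]
6. q(e)  →  e   [R1 at ε]

e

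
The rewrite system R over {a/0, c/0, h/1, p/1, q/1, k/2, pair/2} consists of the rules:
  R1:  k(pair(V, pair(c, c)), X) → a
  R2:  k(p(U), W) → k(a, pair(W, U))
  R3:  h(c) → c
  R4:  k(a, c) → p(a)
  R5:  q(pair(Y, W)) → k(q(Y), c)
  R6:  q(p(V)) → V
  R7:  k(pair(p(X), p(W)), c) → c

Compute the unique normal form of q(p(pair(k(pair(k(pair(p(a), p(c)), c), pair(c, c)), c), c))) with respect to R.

1. q(p(pair(k(pair(k(pair(p(a), p(c)), c), pair(c, c)), c), c)))  →  pair(k(pair(k(pair(p(a), p(c)), c), pair(c, c)), c), c)   [R6 at ε]
2. pair(k(pair(k(pair(p(a), p(c)), c), pair(c, c)), c), c)  →  pair(a, c)   [R1 at 1]

pair(a, c)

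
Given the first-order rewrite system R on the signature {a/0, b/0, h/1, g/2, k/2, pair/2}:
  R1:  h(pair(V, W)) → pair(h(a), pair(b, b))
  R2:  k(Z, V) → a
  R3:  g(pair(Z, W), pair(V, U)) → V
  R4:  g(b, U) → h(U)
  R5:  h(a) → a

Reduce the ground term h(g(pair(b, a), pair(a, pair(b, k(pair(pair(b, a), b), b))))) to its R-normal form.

1. h(g(pair(b, a), pair(a, pair(b, k(pair(pair(b, a), b), b)))))  →  h(a)   [R3 at 1]
2. h(a)  →  a   [R5 at ε]

a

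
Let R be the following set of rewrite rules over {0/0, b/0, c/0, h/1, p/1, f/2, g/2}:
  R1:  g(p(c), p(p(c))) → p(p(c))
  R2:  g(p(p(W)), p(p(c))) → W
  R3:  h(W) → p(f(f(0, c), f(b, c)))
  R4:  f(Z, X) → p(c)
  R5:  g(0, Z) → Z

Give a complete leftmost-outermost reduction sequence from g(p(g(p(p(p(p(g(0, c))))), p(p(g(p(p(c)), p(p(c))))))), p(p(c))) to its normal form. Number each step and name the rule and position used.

1. g(p(g(p(p(p(p(g(0, c))))), p(p(g(p(p(c)), p(p(c))))))), p(p(c)))  →  g(p(g(p(p(p(p(c)))), p(p(g(p(p(c)), p(p(c))))))), p(p(c)))   [R5 at 1.1.1.1.1.1.1]
2. g(p(g(p(p(p(p(c)))), p(p(g(p(p(c)), p(p(c))))))), p(p(c)))  →  g(p(g(p(p(p(p(c)))), p(p(c)))), p(p(c)))   [R2 at 1.1.2.1.1]
3. g(p(g(p(p(p(p(c)))), p(p(c)))), p(p(c)))  →  g(p(p(p(c))), p(p(c)))   [R2 at 1.1]
4. g(p(p(p(c))), p(p(c)))  →  p(c)   [R2 at ε]

p(c)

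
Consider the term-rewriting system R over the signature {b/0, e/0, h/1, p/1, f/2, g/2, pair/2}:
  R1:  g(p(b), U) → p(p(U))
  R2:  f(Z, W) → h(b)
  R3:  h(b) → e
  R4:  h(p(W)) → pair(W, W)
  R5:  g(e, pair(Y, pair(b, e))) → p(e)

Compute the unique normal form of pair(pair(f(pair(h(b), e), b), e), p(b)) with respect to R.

pair(pair(e, e), p(b))

1. pair(pair(f(pair(h(b), e), b), e), p(b))  →  pair(pair(h(b), e), p(b))   [R2 at 1.1]
2. pair(pair(h(b), e), p(b))  →  pair(pair(e, e), p(b))   [R3 at 1.1]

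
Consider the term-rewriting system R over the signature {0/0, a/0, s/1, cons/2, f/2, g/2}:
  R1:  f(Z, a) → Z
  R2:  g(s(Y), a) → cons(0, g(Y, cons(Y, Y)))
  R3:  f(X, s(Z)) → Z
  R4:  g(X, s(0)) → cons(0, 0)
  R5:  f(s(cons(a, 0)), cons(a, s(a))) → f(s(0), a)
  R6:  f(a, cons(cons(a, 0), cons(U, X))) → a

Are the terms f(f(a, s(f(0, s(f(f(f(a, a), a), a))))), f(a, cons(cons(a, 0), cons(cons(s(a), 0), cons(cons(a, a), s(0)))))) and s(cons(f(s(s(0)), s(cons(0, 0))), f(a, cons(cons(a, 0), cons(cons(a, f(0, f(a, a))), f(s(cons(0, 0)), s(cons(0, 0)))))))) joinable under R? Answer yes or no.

no — NF(t₁) = a, NF(t₂) = s(cons(cons(0, 0), a))

Reduce t₁ = f(f(a, s(f(0, s(f(f(f(a, a), a), a))))), f(a, cons(cons(a, 0), cons(cons(s(a), 0), cons(cons(a, a), s(0)))))):
1. f(f(a, s(f(0, s(f(f(f(a, a), a), a))))), f(a, cons(cons(a, 0), cons(cons(s(a), 0), cons(cons(a, a), s(0))))))  →  f(f(0, s(f(f(f(a, a), a), a))), f(a, cons(cons(a, 0), cons(cons(s(a), 0), cons(cons(a, a), s(0))))))   [R3 at 1]
2. f(f(0, s(f(f(f(a, a), a), a))), f(a, cons(cons(a, 0), cons(cons(s(a), 0), cons(cons(a, a), s(0))))))  →  f(f(f(f(a, a), a), a), f(a, cons(cons(a, 0), cons(cons(s(a), 0), cons(cons(a, a), s(0))))))   [R3 at 1]
3. f(f(f(f(a, a), a), a), f(a, cons(cons(a, 0), cons(cons(s(a), 0), cons(cons(a, a), s(0))))))  →  f(f(f(a, a), a), f(a, cons(cons(a, 0), cons(cons(s(a), 0), cons(cons(a, a), s(0))))))   [R1 at 1]
4. f(f(f(a, a), a), f(a, cons(cons(a, 0), cons(cons(s(a), 0), cons(cons(a, a), s(0))))))  →  f(f(a, a), f(a, cons(cons(a, 0), cons(cons(s(a), 0), cons(cons(a, a), s(0))))))   [R1 at 1]
5. f(f(a, a), f(a, cons(cons(a, 0), cons(cons(s(a), 0), cons(cons(a, a), s(0))))))  →  f(a, f(a, cons(cons(a, 0), cons(cons(s(a), 0), cons(cons(a, a), s(0))))))   [R1 at 1]
6. f(a, f(a, cons(cons(a, 0), cons(cons(s(a), 0), cons(cons(a, a), s(0))))))  →  f(a, a)   [R6 at 2]
7. f(a, a)  →  a   [R1 at ε]

Reduce t₂ = s(cons(f(s(s(0)), s(cons(0, 0))), f(a, cons(cons(a, 0), cons(cons(a, f(0, f(a, a))), f(s(cons(0, 0)), s(cons(0, 0)))))))):
1. s(cons(f(s(s(0)), s(cons(0, 0))), f(a, cons(cons(a, 0), cons(cons(a, f(0, f(a, a))), f(s(cons(0, 0)), s(cons(0, 0))))))))  →  s(cons(cons(0, 0), f(a, cons(cons(a, 0), cons(cons(a, f(0, f(a, a))), f(s(cons(0, 0)), s(cons(0, 0))))))))   [R3 at 1.1]
2. s(cons(cons(0, 0), f(a, cons(cons(a, 0), cons(cons(a, f(0, f(a, a))), f(s(cons(0, 0)), s(cons(0, 0))))))))  →  s(cons(cons(0, 0), a))   [R6 at 1.2]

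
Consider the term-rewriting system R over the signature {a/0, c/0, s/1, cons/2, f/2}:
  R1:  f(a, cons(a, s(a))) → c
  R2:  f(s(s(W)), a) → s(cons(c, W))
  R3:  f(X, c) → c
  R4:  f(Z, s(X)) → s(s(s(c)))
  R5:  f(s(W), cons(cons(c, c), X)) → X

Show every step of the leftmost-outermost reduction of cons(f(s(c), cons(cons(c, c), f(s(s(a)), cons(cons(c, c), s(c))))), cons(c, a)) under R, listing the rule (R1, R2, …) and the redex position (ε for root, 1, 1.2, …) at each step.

cons(s(c), cons(c, a))

1. cons(f(s(c), cons(cons(c, c), f(s(s(a)), cons(cons(c, c), s(c))))), cons(c, a))  →  cons(f(s(s(a)), cons(cons(c, c), s(c))), cons(c, a))   [R5 at 1]
2. cons(f(s(s(a)), cons(cons(c, c), s(c))), cons(c, a))  →  cons(s(c), cons(c, a))   [R5 at 1]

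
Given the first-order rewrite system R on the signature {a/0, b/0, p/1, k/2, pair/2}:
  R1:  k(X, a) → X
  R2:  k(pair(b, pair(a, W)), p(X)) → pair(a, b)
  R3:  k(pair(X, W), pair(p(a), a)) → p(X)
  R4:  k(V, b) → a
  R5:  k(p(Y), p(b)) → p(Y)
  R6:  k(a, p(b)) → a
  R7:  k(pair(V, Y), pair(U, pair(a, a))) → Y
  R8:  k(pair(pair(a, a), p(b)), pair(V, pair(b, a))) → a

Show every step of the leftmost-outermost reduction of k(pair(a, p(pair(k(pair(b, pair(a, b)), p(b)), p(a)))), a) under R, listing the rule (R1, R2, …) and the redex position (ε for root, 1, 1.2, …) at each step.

pair(a, p(pair(pair(a, b), p(a))))

1. k(pair(a, p(pair(k(pair(b, pair(a, b)), p(b)), p(a)))), a)  →  pair(a, p(pair(k(pair(b, pair(a, b)), p(b)), p(a))))   [R1 at ε]
2. pair(a, p(pair(k(pair(b, pair(a, b)), p(b)), p(a))))  →  pair(a, p(pair(pair(a, b), p(a))))   [R2 at 2.1.1]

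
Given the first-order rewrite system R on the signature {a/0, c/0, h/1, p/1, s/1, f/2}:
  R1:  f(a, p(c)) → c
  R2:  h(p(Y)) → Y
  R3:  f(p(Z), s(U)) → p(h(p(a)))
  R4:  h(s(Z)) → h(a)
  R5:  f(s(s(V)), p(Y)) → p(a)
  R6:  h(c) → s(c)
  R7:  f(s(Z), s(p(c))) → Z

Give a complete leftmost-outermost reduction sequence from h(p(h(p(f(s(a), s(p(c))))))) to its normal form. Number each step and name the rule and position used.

a

1. h(p(h(p(f(s(a), s(p(c)))))))  →  h(p(f(s(a), s(p(c)))))   [R2 at ε]
2. h(p(f(s(a), s(p(c)))))  →  f(s(a), s(p(c)))   [R2 at ε]
3. f(s(a), s(p(c)))  →  a   [R7 at ε]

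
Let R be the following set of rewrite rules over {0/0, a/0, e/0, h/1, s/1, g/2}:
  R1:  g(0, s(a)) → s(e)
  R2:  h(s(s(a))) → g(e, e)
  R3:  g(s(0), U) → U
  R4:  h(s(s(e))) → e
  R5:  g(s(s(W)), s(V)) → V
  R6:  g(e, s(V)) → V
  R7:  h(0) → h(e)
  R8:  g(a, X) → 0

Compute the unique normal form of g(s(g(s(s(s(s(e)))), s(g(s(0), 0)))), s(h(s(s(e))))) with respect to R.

1. g(s(g(s(s(s(s(e)))), s(g(s(0), 0)))), s(h(s(s(e)))))  →  g(s(g(s(0), 0)), s(h(s(s(e)))))   [R5 at 1.1]
2. g(s(g(s(0), 0)), s(h(s(s(e)))))  →  g(s(0), s(h(s(s(e)))))   [R3 at 1.1]
3. g(s(0), s(h(s(s(e)))))  →  s(h(s(s(e))))   [R3 at ε]
4. s(h(s(s(e))))  →  s(e)   [R4 at 1]

s(e)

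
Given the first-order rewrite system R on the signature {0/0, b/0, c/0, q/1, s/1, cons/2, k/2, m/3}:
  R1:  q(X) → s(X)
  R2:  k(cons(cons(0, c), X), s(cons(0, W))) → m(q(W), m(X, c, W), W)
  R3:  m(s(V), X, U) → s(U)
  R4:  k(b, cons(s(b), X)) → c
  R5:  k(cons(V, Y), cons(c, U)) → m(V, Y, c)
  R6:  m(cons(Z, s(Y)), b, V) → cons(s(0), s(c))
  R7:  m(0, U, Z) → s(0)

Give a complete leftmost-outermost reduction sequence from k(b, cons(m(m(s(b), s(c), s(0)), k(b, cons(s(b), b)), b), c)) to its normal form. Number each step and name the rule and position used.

c

1. k(b, cons(m(m(s(b), s(c), s(0)), k(b, cons(s(b), b)), b), c))  →  k(b, cons(m(s(s(0)), k(b, cons(s(b), b)), b), c))   [R3 at 2.1.1]
2. k(b, cons(m(s(s(0)), k(b, cons(s(b), b)), b), c))  →  k(b, cons(s(b), c))   [R3 at 2.1]
3. k(b, cons(s(b), c))  →  c   [R4 at ε]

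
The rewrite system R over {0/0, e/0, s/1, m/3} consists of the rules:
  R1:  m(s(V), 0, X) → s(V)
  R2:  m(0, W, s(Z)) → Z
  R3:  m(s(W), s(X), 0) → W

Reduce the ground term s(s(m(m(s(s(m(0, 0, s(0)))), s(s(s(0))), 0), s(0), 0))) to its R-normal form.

s(s(0))

1. s(s(m(m(s(s(m(0, 0, s(0)))), s(s(s(0))), 0), s(0), 0)))  →  s(s(m(s(m(0, 0, s(0))), s(0), 0)))   [R3 at 1.1.1]
2. s(s(m(s(m(0, 0, s(0))), s(0), 0)))  →  s(s(m(0, 0, s(0))))   [R3 at 1.1]
3. s(s(m(0, 0, s(0))))  →  s(s(0))   [R2 at 1.1]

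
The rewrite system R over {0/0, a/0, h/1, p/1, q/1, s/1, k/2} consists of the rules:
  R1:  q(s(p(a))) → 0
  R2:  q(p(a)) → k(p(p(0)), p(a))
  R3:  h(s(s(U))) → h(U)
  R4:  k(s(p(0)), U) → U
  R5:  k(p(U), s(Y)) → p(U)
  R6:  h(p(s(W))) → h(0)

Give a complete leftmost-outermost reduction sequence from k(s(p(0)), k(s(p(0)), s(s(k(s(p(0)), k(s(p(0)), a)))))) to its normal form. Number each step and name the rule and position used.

1. k(s(p(0)), k(s(p(0)), s(s(k(s(p(0)), k(s(p(0)), a))))))  →  k(s(p(0)), s(s(k(s(p(0)), k(s(p(0)), a)))))   [R4 at ε]
2. k(s(p(0)), s(s(k(s(p(0)), k(s(p(0)), a)))))  →  s(s(k(s(p(0)), k(s(p(0)), a))))   [R4 at ε]
3. s(s(k(s(p(0)), k(s(p(0)), a))))  →  s(s(k(s(p(0)), a)))   [R4 at 1.1]
4. s(s(k(s(p(0)), a)))  →  s(s(a))   [R4 at 1.1]

s(s(a))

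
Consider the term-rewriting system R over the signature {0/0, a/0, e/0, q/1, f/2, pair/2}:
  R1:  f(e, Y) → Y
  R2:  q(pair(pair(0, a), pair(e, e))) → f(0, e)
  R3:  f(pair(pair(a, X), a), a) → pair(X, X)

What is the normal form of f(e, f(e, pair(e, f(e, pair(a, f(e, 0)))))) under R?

pair(e, pair(a, 0))

1. f(e, f(e, pair(e, f(e, pair(a, f(e, 0))))))  →  f(e, pair(e, f(e, pair(a, f(e, 0)))))   [R1 at ε]
2. f(e, pair(e, f(e, pair(a, f(e, 0)))))  →  pair(e, f(e, pair(a, f(e, 0))))   [R1 at ε]
3. pair(e, f(e, pair(a, f(e, 0))))  →  pair(e, pair(a, f(e, 0)))   [R1 at 2]
4. pair(e, pair(a, f(e, 0)))  →  pair(e, pair(a, 0))   [R1 at 2.2]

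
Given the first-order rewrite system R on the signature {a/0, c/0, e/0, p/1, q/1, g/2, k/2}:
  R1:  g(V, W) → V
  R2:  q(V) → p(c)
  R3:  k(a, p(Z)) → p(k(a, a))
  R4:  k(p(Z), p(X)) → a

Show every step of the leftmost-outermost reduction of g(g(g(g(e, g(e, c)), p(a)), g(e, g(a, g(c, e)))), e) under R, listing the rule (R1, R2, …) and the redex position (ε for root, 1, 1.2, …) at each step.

1. g(g(g(g(e, g(e, c)), p(a)), g(e, g(a, g(c, e)))), e)  →  g(g(g(e, g(e, c)), p(a)), g(e, g(a, g(c, e))))   [R1 at ε]
2. g(g(g(e, g(e, c)), p(a)), g(e, g(a, g(c, e))))  →  g(g(e, g(e, c)), p(a))   [R1 at ε]
3. g(g(e, g(e, c)), p(a))  →  g(e, g(e, c))   [R1 at ε]
4. g(e, g(e, c))  →  e   [R1 at ε]

e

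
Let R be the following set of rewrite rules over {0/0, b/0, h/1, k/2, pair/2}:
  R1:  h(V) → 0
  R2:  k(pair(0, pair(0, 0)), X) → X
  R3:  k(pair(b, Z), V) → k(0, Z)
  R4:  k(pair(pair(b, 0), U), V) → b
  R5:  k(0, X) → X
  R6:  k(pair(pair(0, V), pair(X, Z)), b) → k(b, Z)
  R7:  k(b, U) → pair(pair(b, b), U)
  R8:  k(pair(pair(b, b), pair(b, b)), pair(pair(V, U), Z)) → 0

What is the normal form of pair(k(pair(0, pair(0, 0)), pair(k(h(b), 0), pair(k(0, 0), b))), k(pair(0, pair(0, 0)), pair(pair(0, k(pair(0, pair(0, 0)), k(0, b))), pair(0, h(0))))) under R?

1. pair(k(pair(0, pair(0, 0)), pair(k(h(b), 0), pair(k(0, 0), b))), k(pair(0, pair(0, 0)), pair(pair(0, k(pair(0, pair(0, 0)), k(0, b))), pair(0, h(0)))))  →  pair(pair(k(h(b), 0), pair(k(0, 0), b)), k(pair(0, pair(0, 0)), pair(pair(0, k(pair(0, pair(0, 0)), k(0, b))), pair(0, h(0)))))   [R2 at 1]
2. pair(pair(k(h(b), 0), pair(k(0, 0), b)), k(pair(0, pair(0, 0)), pair(pair(0, k(pair(0, pair(0, 0)), k(0, b))), pair(0, h(0)))))  →  pair(pair(k(0, 0), pair(k(0, 0), b)), k(pair(0, pair(0, 0)), pair(pair(0, k(pair(0, pair(0, 0)), k(0, b))), pair(0, h(0)))))   [R1 at 1.1.1]
3. pair(pair(k(0, 0), pair(k(0, 0), b)), k(pair(0, pair(0, 0)), pair(pair(0, k(pair(0, pair(0, 0)), k(0, b))), pair(0, h(0)))))  →  pair(pair(0, pair(k(0, 0), b)), k(pair(0, pair(0, 0)), pair(pair(0, k(pair(0, pair(0, 0)), k(0, b))), pair(0, h(0)))))   [R5 at 1.1]
4. pair(pair(0, pair(k(0, 0), b)), k(pair(0, pair(0, 0)), pair(pair(0, k(pair(0, pair(0, 0)), k(0, b))), pair(0, h(0)))))  →  pair(pair(0, pair(0, b)), k(pair(0, pair(0, 0)), pair(pair(0, k(pair(0, pair(0, 0)), k(0, b))), pair(0, h(0)))))   [R5 at 1.2.1]
5. pair(pair(0, pair(0, b)), k(pair(0, pair(0, 0)), pair(pair(0, k(pair(0, pair(0, 0)), k(0, b))), pair(0, h(0)))))  →  pair(pair(0, pair(0, b)), pair(pair(0, k(pair(0, pair(0, 0)), k(0, b))), pair(0, h(0))))   [R2 at 2]
6. pair(pair(0, pair(0, b)), pair(pair(0, k(pair(0, pair(0, 0)), k(0, b))), pair(0, h(0))))  →  pair(pair(0, pair(0, b)), pair(pair(0, k(0, b)), pair(0, h(0))))   [R2 at 2.1.2]
7. pair(pair(0, pair(0, b)), pair(pair(0, k(0, b)), pair(0, h(0))))  →  pair(pair(0, pair(0, b)), pair(pair(0, b), pair(0, h(0))))   [R5 at 2.1.2]
8. pair(pair(0, pair(0, b)), pair(pair(0, b), pair(0, h(0))))  →  pair(pair(0, pair(0, b)), pair(pair(0, b), pair(0, 0)))   [R1 at 2.2.2]

pair(pair(0, pair(0, b)), pair(pair(0, b), pair(0, 0)))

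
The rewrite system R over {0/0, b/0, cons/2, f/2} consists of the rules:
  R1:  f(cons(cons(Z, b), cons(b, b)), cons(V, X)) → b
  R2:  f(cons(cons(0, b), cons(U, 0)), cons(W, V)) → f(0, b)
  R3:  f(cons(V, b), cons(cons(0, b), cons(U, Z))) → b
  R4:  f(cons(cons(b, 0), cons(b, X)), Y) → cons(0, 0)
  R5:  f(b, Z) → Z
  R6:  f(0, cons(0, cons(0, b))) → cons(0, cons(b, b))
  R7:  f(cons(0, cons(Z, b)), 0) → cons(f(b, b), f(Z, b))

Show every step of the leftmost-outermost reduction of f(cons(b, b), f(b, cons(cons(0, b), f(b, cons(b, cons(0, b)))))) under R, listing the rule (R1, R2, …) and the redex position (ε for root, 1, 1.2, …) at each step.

1. f(cons(b, b), f(b, cons(cons(0, b), f(b, cons(b, cons(0, b))))))  →  f(cons(b, b), cons(cons(0, b), f(b, cons(b, cons(0, b)))))   [R5 at 2]
2. f(cons(b, b), cons(cons(0, b), f(b, cons(b, cons(0, b)))))  →  f(cons(b, b), cons(cons(0, b), cons(b, cons(0, b))))   [R5 at 2.2]
3. f(cons(b, b), cons(cons(0, b), cons(b, cons(0, b))))  →  b   [R3 at ε]

b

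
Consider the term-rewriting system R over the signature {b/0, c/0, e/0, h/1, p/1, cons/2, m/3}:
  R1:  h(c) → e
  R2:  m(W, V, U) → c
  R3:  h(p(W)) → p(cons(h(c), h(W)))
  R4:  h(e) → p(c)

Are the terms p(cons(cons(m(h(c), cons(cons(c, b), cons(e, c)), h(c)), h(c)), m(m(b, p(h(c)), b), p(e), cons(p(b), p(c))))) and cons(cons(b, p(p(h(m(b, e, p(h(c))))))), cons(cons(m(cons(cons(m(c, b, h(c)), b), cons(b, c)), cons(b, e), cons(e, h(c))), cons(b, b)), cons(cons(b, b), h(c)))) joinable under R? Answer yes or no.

no — NF(t₁) = p(cons(cons(c, e), c)), NF(t₂) = cons(cons(b, p(p(e))), cons(cons(c, cons(b, b)), cons(cons(b, b), e)))

Reduce t₁ = p(cons(cons(m(h(c), cons(cons(c, b), cons(e, c)), h(c)), h(c)), m(m(b, p(h(c)), b), p(e), cons(p(b), p(c))))):
1. p(cons(cons(m(h(c), cons(cons(c, b), cons(e, c)), h(c)), h(c)), m(m(b, p(h(c)), b), p(e), cons(p(b), p(c)))))  →  p(cons(cons(c, h(c)), m(m(b, p(h(c)), b), p(e), cons(p(b), p(c)))))   [R2 at 1.1.1]
2. p(cons(cons(c, h(c)), m(m(b, p(h(c)), b), p(e), cons(p(b), p(c)))))  →  p(cons(cons(c, e), m(m(b, p(h(c)), b), p(e), cons(p(b), p(c)))))   [R1 at 1.1.2]
3. p(cons(cons(c, e), m(m(b, p(h(c)), b), p(e), cons(p(b), p(c)))))  →  p(cons(cons(c, e), c))   [R2 at 1.2]

Reduce t₂ = cons(cons(b, p(p(h(m(b, e, p(h(c))))))), cons(cons(m(cons(cons(m(c, b, h(c)), b), cons(b, c)), cons(b, e), cons(e, h(c))), cons(b, b)), cons(cons(b, b), h(c)))):
1. cons(cons(b, p(p(h(m(b, e, p(h(c))))))), cons(cons(m(cons(cons(m(c, b, h(c)), b), cons(b, c)), cons(b, e), cons(e, h(c))), cons(b, b)), cons(cons(b, b), h(c))))  →  cons(cons(b, p(p(h(c)))), cons(cons(m(cons(cons(m(c, b, h(c)), b), cons(b, c)), cons(b, e), cons(e, h(c))), cons(b, b)), cons(cons(b, b), h(c))))   [R2 at 1.2.1.1.1]
2. cons(cons(b, p(p(h(c)))), cons(cons(m(cons(cons(m(c, b, h(c)), b), cons(b, c)), cons(b, e), cons(e, h(c))), cons(b, b)), cons(cons(b, b), h(c))))  →  cons(cons(b, p(p(e))), cons(cons(m(cons(cons(m(c, b, h(c)), b), cons(b, c)), cons(b, e), cons(e, h(c))), cons(b, b)), cons(cons(b, b), h(c))))   [R1 at 1.2.1.1]
3. cons(cons(b, p(p(e))), cons(cons(m(cons(cons(m(c, b, h(c)), b), cons(b, c)), cons(b, e), cons(e, h(c))), cons(b, b)), cons(cons(b, b), h(c))))  →  cons(cons(b, p(p(e))), cons(cons(c, cons(b, b)), cons(cons(b, b), h(c))))   [R2 at 2.1.1]
4. cons(cons(b, p(p(e))), cons(cons(c, cons(b, b)), cons(cons(b, b), h(c))))  →  cons(cons(b, p(p(e))), cons(cons(c, cons(b, b)), cons(cons(b, b), e)))   [R1 at 2.2.2]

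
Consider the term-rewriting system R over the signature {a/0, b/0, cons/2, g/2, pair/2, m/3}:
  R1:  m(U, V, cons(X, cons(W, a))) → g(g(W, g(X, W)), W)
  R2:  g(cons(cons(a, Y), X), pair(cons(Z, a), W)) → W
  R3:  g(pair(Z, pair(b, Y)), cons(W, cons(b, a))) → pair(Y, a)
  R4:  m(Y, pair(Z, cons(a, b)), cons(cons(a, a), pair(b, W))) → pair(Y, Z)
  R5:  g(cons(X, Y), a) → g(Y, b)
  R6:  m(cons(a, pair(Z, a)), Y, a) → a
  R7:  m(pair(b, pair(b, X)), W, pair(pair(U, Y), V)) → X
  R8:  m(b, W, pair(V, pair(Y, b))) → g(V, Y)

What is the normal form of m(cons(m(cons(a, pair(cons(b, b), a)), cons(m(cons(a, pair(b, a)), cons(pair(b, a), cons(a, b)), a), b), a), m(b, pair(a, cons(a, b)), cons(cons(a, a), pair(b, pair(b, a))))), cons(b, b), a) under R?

a

1. m(cons(m(cons(a, pair(cons(b, b), a)), cons(m(cons(a, pair(b, a)), cons(pair(b, a), cons(a, b)), a), b), a), m(b, pair(a, cons(a, b)), cons(cons(a, a), pair(b, pair(b, a))))), cons(b, b), a)  →  m(cons(a, m(b, pair(a, cons(a, b)), cons(cons(a, a), pair(b, pair(b, a))))), cons(b, b), a)   [R6 at 1.1]
2. m(cons(a, m(b, pair(a, cons(a, b)), cons(cons(a, a), pair(b, pair(b, a))))), cons(b, b), a)  →  m(cons(a, pair(b, a)), cons(b, b), a)   [R4 at 1.2]
3. m(cons(a, pair(b, a)), cons(b, b), a)  →  a   [R6 at ε]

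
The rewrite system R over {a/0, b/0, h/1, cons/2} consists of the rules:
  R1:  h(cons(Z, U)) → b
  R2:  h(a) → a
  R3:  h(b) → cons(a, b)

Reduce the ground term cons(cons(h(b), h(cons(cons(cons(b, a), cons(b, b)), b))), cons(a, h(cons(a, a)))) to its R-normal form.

cons(cons(cons(a, b), b), cons(a, b))

1. cons(cons(h(b), h(cons(cons(cons(b, a), cons(b, b)), b))), cons(a, h(cons(a, a))))  →  cons(cons(cons(a, b), h(cons(cons(cons(b, a), cons(b, b)), b))), cons(a, h(cons(a, a))))   [R3 at 1.1]
2. cons(cons(cons(a, b), h(cons(cons(cons(b, a), cons(b, b)), b))), cons(a, h(cons(a, a))))  →  cons(cons(cons(a, b), b), cons(a, h(cons(a, a))))   [R1 at 1.2]
3. cons(cons(cons(a, b), b), cons(a, h(cons(a, a))))  →  cons(cons(cons(a, b), b), cons(a, b))   [R1 at 2.2]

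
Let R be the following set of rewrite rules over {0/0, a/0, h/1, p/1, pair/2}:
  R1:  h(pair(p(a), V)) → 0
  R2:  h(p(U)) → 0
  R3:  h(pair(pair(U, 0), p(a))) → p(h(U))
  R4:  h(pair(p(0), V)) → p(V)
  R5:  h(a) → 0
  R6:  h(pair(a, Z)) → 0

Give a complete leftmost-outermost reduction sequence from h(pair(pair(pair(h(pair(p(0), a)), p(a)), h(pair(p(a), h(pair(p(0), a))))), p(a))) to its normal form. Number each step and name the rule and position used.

1. h(pair(pair(pair(h(pair(p(0), a)), p(a)), h(pair(p(a), h(pair(p(0), a))))), p(a)))  →  h(pair(pair(pair(p(a), p(a)), h(pair(p(a), h(pair(p(0), a))))), p(a)))   [R4 at 1.1.1.1]
2. h(pair(pair(pair(p(a), p(a)), h(pair(p(a), h(pair(p(0), a))))), p(a)))  →  h(pair(pair(pair(p(a), p(a)), 0), p(a)))   [R1 at 1.1.2]
3. h(pair(pair(pair(p(a), p(a)), 0), p(a)))  →  p(h(pair(p(a), p(a))))   [R3 at ε]
4. p(h(pair(p(a), p(a))))  →  p(0)   [R1 at 1]

p(0)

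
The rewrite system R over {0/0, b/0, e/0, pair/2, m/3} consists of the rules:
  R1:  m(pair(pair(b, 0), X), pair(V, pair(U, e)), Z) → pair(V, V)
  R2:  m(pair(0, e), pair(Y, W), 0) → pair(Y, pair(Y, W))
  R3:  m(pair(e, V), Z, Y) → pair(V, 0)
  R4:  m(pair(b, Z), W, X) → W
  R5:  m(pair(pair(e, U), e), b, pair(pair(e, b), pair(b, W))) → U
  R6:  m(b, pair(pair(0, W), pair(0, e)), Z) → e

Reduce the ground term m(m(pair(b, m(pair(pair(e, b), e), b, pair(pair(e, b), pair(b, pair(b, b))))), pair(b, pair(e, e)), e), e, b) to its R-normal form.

1. m(m(pair(b, m(pair(pair(e, b), e), b, pair(pair(e, b), pair(b, pair(b, b))))), pair(b, pair(e, e)), e), e, b)  →  m(pair(b, pair(e, e)), e, b)   [R4 at 1]
2. m(pair(b, pair(e, e)), e, b)  →  e   [R4 at ε]

e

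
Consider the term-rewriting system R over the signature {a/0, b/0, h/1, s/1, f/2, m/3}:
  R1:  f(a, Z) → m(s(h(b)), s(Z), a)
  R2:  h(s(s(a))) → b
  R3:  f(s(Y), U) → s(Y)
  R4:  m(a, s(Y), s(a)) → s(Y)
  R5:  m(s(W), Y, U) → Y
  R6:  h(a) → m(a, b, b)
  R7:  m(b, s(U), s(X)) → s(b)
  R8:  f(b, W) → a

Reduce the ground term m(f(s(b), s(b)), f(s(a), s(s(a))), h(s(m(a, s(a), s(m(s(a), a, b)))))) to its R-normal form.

1. m(f(s(b), s(b)), f(s(a), s(s(a))), h(s(m(a, s(a), s(m(s(a), a, b))))))  →  m(s(b), f(s(a), s(s(a))), h(s(m(a, s(a), s(m(s(a), a, b))))))   [R3 at 1]
2. m(s(b), f(s(a), s(s(a))), h(s(m(a, s(a), s(m(s(a), a, b))))))  →  f(s(a), s(s(a)))   [R5 at ε]
3. f(s(a), s(s(a)))  →  s(a)   [R3 at ε]

s(a)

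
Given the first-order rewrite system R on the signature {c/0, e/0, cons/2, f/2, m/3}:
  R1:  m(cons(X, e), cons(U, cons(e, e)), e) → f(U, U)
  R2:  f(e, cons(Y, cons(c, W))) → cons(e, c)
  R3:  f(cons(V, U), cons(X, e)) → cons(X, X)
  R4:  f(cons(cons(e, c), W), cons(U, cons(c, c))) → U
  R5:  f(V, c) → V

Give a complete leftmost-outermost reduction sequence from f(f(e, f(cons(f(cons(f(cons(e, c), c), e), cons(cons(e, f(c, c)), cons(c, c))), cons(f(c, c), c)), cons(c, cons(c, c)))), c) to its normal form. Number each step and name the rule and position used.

e

1. f(f(e, f(cons(f(cons(f(cons(e, c), c), e), cons(cons(e, f(c, c)), cons(c, c))), cons(f(c, c), c)), cons(c, cons(c, c)))), c)  →  f(e, f(cons(f(cons(f(cons(e, c), c), e), cons(cons(e, f(c, c)), cons(c, c))), cons(f(c, c), c)), cons(c, cons(c, c))))   [R5 at ε]
2. f(e, f(cons(f(cons(f(cons(e, c), c), e), cons(cons(e, f(c, c)), cons(c, c))), cons(f(c, c), c)), cons(c, cons(c, c))))  →  f(e, f(cons(f(cons(cons(e, c), e), cons(cons(e, f(c, c)), cons(c, c))), cons(f(c, c), c)), cons(c, cons(c, c))))   [R5 at 2.1.1.1.1]
3. f(e, f(cons(f(cons(cons(e, c), e), cons(cons(e, f(c, c)), cons(c, c))), cons(f(c, c), c)), cons(c, cons(c, c))))  →  f(e, f(cons(cons(e, f(c, c)), cons(f(c, c), c)), cons(c, cons(c, c))))   [R4 at 2.1.1]
4. f(e, f(cons(cons(e, f(c, c)), cons(f(c, c), c)), cons(c, cons(c, c))))  →  f(e, f(cons(cons(e, c), cons(f(c, c), c)), cons(c, cons(c, c))))   [R5 at 2.1.1.2]
5. f(e, f(cons(cons(e, c), cons(f(c, c), c)), cons(c, cons(c, c))))  →  f(e, c)   [R4 at 2]
6. f(e, c)  →  e   [R5 at ε]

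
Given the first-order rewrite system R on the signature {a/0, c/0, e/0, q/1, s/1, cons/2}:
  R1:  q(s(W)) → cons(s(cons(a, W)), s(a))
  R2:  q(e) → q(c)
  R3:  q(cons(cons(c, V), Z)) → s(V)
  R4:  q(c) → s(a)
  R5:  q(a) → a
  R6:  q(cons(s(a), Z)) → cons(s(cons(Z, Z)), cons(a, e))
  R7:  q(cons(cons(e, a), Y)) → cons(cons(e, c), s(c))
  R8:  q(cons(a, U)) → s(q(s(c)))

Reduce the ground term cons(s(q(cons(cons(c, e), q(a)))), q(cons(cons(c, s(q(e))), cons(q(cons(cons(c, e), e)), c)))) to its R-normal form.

cons(s(s(e)), s(s(s(a))))

1. cons(s(q(cons(cons(c, e), q(a)))), q(cons(cons(c, s(q(e))), cons(q(cons(cons(c, e), e)), c))))  →  cons(s(s(e)), q(cons(cons(c, s(q(e))), cons(q(cons(cons(c, e), e)), c))))   [R3 at 1.1]
2. cons(s(s(e)), q(cons(cons(c, s(q(e))), cons(q(cons(cons(c, e), e)), c))))  →  cons(s(s(e)), s(s(q(e))))   [R3 at 2]
3. cons(s(s(e)), s(s(q(e))))  →  cons(s(s(e)), s(s(q(c))))   [R2 at 2.1.1]
4. cons(s(s(e)), s(s(q(c))))  →  cons(s(s(e)), s(s(s(a))))   [R4 at 2.1.1]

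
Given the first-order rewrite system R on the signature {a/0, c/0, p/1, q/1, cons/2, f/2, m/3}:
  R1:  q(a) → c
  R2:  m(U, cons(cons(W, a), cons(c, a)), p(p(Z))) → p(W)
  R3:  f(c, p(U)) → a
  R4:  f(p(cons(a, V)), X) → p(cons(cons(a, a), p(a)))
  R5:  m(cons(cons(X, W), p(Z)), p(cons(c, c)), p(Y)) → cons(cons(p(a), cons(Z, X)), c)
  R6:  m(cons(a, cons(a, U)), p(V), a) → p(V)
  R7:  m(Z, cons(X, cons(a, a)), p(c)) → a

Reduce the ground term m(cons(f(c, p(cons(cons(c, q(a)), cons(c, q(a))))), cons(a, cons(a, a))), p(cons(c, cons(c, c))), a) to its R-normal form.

1. m(cons(f(c, p(cons(cons(c, q(a)), cons(c, q(a))))), cons(a, cons(a, a))), p(cons(c, cons(c, c))), a)  →  m(cons(a, cons(a, cons(a, a))), p(cons(c, cons(c, c))), a)   [R3 at 1.1]
2. m(cons(a, cons(a, cons(a, a))), p(cons(c, cons(c, c))), a)  →  p(cons(c, cons(c, c)))   [R6 at ε]

p(cons(c, cons(c, c)))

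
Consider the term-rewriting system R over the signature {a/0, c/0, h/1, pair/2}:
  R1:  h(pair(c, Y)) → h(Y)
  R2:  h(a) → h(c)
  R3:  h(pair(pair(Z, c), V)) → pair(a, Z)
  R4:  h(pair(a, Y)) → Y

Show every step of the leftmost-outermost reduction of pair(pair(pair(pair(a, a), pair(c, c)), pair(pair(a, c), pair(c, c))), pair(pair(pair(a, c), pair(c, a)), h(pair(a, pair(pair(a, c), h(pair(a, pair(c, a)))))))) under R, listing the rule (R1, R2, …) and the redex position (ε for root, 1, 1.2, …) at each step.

1. pair(pair(pair(pair(a, a), pair(c, c)), pair(pair(a, c), pair(c, c))), pair(pair(pair(a, c), pair(c, a)), h(pair(a, pair(pair(a, c), h(pair(a, pair(c, a))))))))  →  pair(pair(pair(pair(a, a), pair(c, c)), pair(pair(a, c), pair(c, c))), pair(pair(pair(a, c), pair(c, a)), pair(pair(a, c), h(pair(a, pair(c, a))))))   [R4 at 2.2]
2. pair(pair(pair(pair(a, a), pair(c, c)), pair(pair(a, c), pair(c, c))), pair(pair(pair(a, c), pair(c, a)), pair(pair(a, c), h(pair(a, pair(c, a))))))  →  pair(pair(pair(pair(a, a), pair(c, c)), pair(pair(a, c), pair(c, c))), pair(pair(pair(a, c), pair(c, a)), pair(pair(a, c), pair(c, a))))   [R4 at 2.2.2]

pair(pair(pair(pair(a, a), pair(c, c)), pair(pair(a, c), pair(c, c))), pair(pair(pair(a, c), pair(c, a)), pair(pair(a, c), pair(c, a))))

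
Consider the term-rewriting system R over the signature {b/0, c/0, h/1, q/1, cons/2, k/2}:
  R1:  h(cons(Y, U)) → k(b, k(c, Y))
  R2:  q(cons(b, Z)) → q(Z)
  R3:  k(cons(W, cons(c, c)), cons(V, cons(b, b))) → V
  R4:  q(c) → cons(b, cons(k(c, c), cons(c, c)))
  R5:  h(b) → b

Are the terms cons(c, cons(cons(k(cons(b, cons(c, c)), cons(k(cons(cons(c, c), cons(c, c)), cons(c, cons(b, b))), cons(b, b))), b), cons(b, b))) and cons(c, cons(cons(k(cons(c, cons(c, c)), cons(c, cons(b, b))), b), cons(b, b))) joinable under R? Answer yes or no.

yes — NF(t₁) = cons(c, cons(cons(c, b), cons(b, b))), NF(t₂) = cons(c, cons(cons(c, b), cons(b, b)))

Reduce t₁ = cons(c, cons(cons(k(cons(b, cons(c, c)), cons(k(cons(cons(c, c), cons(c, c)), cons(c, cons(b, b))), cons(b, b))), b), cons(b, b))):
1. cons(c, cons(cons(k(cons(b, cons(c, c)), cons(k(cons(cons(c, c), cons(c, c)), cons(c, cons(b, b))), cons(b, b))), b), cons(b, b)))  →  cons(c, cons(cons(k(cons(cons(c, c), cons(c, c)), cons(c, cons(b, b))), b), cons(b, b)))   [R3 at 2.1.1]
2. cons(c, cons(cons(k(cons(cons(c, c), cons(c, c)), cons(c, cons(b, b))), b), cons(b, b)))  →  cons(c, cons(cons(c, b), cons(b, b)))   [R3 at 2.1.1]

Reduce t₂ = cons(c, cons(cons(k(cons(c, cons(c, c)), cons(c, cons(b, b))), b), cons(b, b))):
1. cons(c, cons(cons(k(cons(c, cons(c, c)), cons(c, cons(b, b))), b), cons(b, b)))  →  cons(c, cons(cons(c, b), cons(b, b)))   [R3 at 2.1.1]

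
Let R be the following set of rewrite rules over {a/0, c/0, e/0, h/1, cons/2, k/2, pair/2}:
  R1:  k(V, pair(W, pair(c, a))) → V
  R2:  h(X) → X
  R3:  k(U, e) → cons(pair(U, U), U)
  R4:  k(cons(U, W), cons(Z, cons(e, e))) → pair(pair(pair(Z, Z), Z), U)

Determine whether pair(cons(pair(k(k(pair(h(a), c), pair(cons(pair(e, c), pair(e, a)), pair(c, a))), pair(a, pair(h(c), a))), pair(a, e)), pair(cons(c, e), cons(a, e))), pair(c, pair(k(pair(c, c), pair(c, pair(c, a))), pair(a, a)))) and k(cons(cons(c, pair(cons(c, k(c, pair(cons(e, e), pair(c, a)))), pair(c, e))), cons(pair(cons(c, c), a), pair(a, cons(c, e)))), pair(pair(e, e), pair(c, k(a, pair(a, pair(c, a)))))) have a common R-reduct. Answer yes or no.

no — NF(t₁) = pair(cons(pair(pair(a, c), pair(a, e)), pair(cons(c, e), cons(a, e))), pair(c, pair(pair(c, c), pair(a, a)))), NF(t₂) = cons(cons(c, pair(cons(c, c), pair(c, e))), cons(pair(cons(c, c), a), pair(a, cons(c, e))))

Reduce t₁ = pair(cons(pair(k(k(pair(h(a), c), pair(cons(pair(e, c), pair(e, a)), pair(c, a))), pair(a, pair(h(c), a))), pair(a, e)), pair(cons(c, e), cons(a, e))), pair(c, pair(k(pair(c, c), pair(c, pair(c, a))), pair(a, a)))):
1. pair(cons(pair(k(k(pair(h(a), c), pair(cons(pair(e, c), pair(e, a)), pair(c, a))), pair(a, pair(h(c), a))), pair(a, e)), pair(cons(c, e), cons(a, e))), pair(c, pair(k(pair(c, c), pair(c, pair(c, a))), pair(a, a))))  →  pair(cons(pair(k(pair(h(a), c), pair(a, pair(h(c), a))), pair(a, e)), pair(cons(c, e), cons(a, e))), pair(c, pair(k(pair(c, c), pair(c, pair(c, a))), pair(a, a))))   [R1 at 1.1.1.1]
2. pair(cons(pair(k(pair(h(a), c), pair(a, pair(h(c), a))), pair(a, e)), pair(cons(c, e), cons(a, e))), pair(c, pair(k(pair(c, c), pair(c, pair(c, a))), pair(a, a))))  →  pair(cons(pair(k(pair(a, c), pair(a, pair(h(c), a))), pair(a, e)), pair(cons(c, e), cons(a, e))), pair(c, pair(k(pair(c, c), pair(c, pair(c, a))), pair(a, a))))   [R2 at 1.1.1.1.1]
3. pair(cons(pair(k(pair(a, c), pair(a, pair(h(c), a))), pair(a, e)), pair(cons(c, e), cons(a, e))), pair(c, pair(k(pair(c, c), pair(c, pair(c, a))), pair(a, a))))  →  pair(cons(pair(k(pair(a, c), pair(a, pair(c, a))), pair(a, e)), pair(cons(c, e), cons(a, e))), pair(c, pair(k(pair(c, c), pair(c, pair(c, a))), pair(a, a))))   [R2 at 1.1.1.2.2.1]
4. pair(cons(pair(k(pair(a, c), pair(a, pair(c, a))), pair(a, e)), pair(cons(c, e), cons(a, e))), pair(c, pair(k(pair(c, c), pair(c, pair(c, a))), pair(a, a))))  →  pair(cons(pair(pair(a, c), pair(a, e)), pair(cons(c, e), cons(a, e))), pair(c, pair(k(pair(c, c), pair(c, pair(c, a))), pair(a, a))))   [R1 at 1.1.1]
5. pair(cons(pair(pair(a, c), pair(a, e)), pair(cons(c, e), cons(a, e))), pair(c, pair(k(pair(c, c), pair(c, pair(c, a))), pair(a, a))))  →  pair(cons(pair(pair(a, c), pair(a, e)), pair(cons(c, e), cons(a, e))), pair(c, pair(pair(c, c), pair(a, a))))   [R1 at 2.2.1]

Reduce t₂ = k(cons(cons(c, pair(cons(c, k(c, pair(cons(e, e), pair(c, a)))), pair(c, e))), cons(pair(cons(c, c), a), pair(a, cons(c, e)))), pair(pair(e, e), pair(c, k(a, pair(a, pair(c, a)))))):
1. k(cons(cons(c, pair(cons(c, k(c, pair(cons(e, e), pair(c, a)))), pair(c, e))), cons(pair(cons(c, c), a), pair(a, cons(c, e)))), pair(pair(e, e), pair(c, k(a, pair(a, pair(c, a))))))  →  k(cons(cons(c, pair(cons(c, c), pair(c, e))), cons(pair(cons(c, c), a), pair(a, cons(c, e)))), pair(pair(e, e), pair(c, k(a, pair(a, pair(c, a))))))   [R1 at 1.1.2.1.2]
2. k(cons(cons(c, pair(cons(c, c), pair(c, e))), cons(pair(cons(c, c), a), pair(a, cons(c, e)))), pair(pair(e, e), pair(c, k(a, pair(a, pair(c, a))))))  →  k(cons(cons(c, pair(cons(c, c), pair(c, e))), cons(pair(cons(c, c), a), pair(a, cons(c, e)))), pair(pair(e, e), pair(c, a)))   [R1 at 2.2.2]
3. k(cons(cons(c, pair(cons(c, c), pair(c, e))), cons(pair(cons(c, c), a), pair(a, cons(c, e)))), pair(pair(e, e), pair(c, a)))  →  cons(cons(c, pair(cons(c, c), pair(c, e))), cons(pair(cons(c, c), a), pair(a, cons(c, e))))   [R1 at ε]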